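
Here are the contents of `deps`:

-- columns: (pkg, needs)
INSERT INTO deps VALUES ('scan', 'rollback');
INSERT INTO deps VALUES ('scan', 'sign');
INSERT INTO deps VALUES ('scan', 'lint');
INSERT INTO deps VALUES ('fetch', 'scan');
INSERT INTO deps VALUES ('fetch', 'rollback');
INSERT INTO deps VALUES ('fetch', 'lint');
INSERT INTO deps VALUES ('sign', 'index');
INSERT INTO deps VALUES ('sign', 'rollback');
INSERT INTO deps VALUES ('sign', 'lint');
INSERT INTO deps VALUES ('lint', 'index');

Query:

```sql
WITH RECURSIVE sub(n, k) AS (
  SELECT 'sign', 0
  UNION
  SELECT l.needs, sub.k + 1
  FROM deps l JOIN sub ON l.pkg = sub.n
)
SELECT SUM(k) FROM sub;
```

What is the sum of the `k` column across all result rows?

5

Base: (sign, k=0).
Iteration 1: edges from {sign} -> (index, k=1), (lint, k=1), (rollback, k=1).
Iteration 2: edges from {index,lint,rollback} -> (index, k=2).
Iteration 3: no outgoing edges from {index}; recursion stops.
SUM(k) = 0 + 1 + 1 + 1 + 2 = 5.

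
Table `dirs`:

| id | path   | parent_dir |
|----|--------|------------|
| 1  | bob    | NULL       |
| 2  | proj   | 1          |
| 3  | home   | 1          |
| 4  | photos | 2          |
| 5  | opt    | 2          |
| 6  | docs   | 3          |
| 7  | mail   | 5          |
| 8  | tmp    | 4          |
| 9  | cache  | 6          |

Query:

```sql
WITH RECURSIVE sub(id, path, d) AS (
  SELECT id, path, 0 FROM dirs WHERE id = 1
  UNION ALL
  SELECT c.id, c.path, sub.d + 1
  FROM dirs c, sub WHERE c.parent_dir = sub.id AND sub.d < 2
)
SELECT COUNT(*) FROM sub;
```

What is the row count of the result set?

Base: id=1 (bob) at d 0.
Iteration 1: rows with parent_dir in {1} -> proj (id 2, d 1), home (id 3, d 1).
Iteration 2: rows with parent_dir in {2,3} -> photos (id 4, d 2), opt (id 5, d 2), docs (id 6, d 2).
Iteration 3: d < 2 fails for all current rows; recursion stops.
Total rows emitted: 6.

6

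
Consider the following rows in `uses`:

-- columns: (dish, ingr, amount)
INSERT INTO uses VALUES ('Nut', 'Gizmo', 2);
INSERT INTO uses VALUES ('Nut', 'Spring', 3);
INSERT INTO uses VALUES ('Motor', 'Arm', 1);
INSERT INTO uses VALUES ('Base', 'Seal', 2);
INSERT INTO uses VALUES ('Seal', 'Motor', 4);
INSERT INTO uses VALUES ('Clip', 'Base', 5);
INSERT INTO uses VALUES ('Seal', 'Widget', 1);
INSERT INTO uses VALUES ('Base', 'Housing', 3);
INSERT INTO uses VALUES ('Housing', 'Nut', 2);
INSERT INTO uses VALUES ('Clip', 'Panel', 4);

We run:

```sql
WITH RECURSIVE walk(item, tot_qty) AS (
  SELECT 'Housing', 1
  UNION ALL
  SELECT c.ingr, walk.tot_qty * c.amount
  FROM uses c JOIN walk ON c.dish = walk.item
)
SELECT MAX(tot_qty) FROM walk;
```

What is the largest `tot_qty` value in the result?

6

Base: (Housing, tot_qty=1).
Iteration 1: components of {Housing} -> Nut = 1*2 = 2.
Iteration 2: components of {Nut} -> Gizmo = 2*2 = 4, Spring = 2*3 = 6.
Iteration 3: no further components; recursion stops.
tot_qty values: 1, 2, 6, 4; the maximum is 6.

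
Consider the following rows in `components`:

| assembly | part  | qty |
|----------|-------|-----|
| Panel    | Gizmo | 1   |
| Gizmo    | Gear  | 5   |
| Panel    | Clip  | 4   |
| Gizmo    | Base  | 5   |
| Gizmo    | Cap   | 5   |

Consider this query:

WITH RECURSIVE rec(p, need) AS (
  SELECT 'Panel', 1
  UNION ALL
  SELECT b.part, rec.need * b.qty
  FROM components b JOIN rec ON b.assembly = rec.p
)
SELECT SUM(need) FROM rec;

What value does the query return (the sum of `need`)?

21

Base: (Panel, need=1).
Iteration 1: components of {Panel} -> Clip = 1*4 = 4, Gizmo = 1*1 = 1.
Iteration 2: components of {Clip,Gizmo} -> Base = 1*5 = 5, Cap = 1*5 = 5, Gear = 1*5 = 5.
Iteration 3: no further components; recursion stops.
SUM(need) = 1 + 1 + 4 + 5 + 5 + 5 = 21.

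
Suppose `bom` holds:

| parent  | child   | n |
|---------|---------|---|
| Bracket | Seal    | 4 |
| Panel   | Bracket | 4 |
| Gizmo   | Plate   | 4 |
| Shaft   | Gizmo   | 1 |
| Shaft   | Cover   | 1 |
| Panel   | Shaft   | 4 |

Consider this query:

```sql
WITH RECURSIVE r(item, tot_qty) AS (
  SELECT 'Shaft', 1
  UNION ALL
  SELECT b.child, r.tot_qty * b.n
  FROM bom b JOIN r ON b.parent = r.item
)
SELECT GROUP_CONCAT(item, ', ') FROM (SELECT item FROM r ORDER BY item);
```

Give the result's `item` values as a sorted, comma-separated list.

Cover, Gizmo, Plate, Shaft

Base: (Shaft, tot_qty=1).
Iteration 1: components of {Shaft} -> Cover = 1*1 = 1, Gizmo = 1*1 = 1.
Iteration 2: components of {Cover,Gizmo} -> Plate = 1*4 = 4.
Iteration 3: no further components; recursion stops.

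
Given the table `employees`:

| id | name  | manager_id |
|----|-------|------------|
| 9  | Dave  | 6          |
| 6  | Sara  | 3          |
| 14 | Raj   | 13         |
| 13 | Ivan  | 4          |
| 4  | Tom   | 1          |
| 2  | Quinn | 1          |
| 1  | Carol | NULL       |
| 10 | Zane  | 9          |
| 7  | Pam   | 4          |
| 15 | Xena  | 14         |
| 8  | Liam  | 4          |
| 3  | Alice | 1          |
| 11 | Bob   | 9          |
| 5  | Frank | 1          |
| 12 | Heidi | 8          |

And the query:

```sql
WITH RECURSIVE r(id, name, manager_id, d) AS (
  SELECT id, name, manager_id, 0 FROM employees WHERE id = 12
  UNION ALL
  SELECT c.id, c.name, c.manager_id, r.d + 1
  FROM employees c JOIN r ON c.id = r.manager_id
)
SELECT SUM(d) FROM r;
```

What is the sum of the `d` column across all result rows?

6

Base: id=12 (Heidi), manager_id=8, d 0.
Iteration 1: join on id=8 -> Liam (id 8, manager_id=4, d 1).
Iteration 2: join on id=4 -> Tom (id 4, manager_id=1, d 2).
Iteration 3: join on id=1 -> Carol (id 1, manager_id=NULL, d 3).
Iteration 4: manager_id is NULL; no match; recursion stops.
SUM(d) = 0 + 1 + 2 + 3 = 6.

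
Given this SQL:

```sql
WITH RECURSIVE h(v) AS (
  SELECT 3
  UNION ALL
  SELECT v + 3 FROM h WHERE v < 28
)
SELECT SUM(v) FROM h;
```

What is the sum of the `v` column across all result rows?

Base: v=3.
Iteration 1: 3 < 28 holds -> v = 3 + 3 = 6.
Iteration 2: 6 < 28 holds -> v = 6 + 3 = 9.
Iteration 3: 9 < 28 holds -> v = 9 + 3 = 12.
Iteration 4: 12 < 28 holds -> v = 12 + 3 = 15.
Iteration 5: 15 < 28 holds -> v = 15 + 3 = 18.
Iteration 6: 18 < 28 holds -> v = 18 + 3 = 21.
Iteration 7: 21 < 28 holds -> v = 21 + 3 = 24.
Iteration 8: 24 < 28 holds -> v = 24 + 3 = 27.
Iteration 9: 27 < 28 holds -> v = 27 + 3 = 30.
Iteration 10: 30 < 28 fails; recursion stops.
SUM(v) = 3 + 6 + 9 + 12 + 15 + 18 + 21 + 24 + 27 + 30 = 165.

165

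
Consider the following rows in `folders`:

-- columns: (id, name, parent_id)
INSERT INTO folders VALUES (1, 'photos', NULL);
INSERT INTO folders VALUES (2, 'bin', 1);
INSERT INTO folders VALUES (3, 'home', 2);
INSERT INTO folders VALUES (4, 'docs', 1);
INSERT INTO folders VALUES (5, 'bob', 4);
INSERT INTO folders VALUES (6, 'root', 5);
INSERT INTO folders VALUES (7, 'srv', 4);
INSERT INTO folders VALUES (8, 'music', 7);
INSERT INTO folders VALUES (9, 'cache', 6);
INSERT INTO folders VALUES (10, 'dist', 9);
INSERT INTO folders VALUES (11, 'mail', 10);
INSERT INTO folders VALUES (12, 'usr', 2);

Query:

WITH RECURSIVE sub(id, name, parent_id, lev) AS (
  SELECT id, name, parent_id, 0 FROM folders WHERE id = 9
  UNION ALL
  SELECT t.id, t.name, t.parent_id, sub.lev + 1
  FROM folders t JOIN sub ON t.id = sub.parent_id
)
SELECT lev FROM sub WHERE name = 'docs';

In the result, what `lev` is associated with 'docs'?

Base: id=9 (cache), parent_id=6, lev 0.
Iteration 1: join on id=6 -> root (id 6, parent_id=5, lev 1).
Iteration 2: join on id=5 -> bob (id 5, parent_id=4, lev 2).
Iteration 3: join on id=4 -> docs (id 4, parent_id=1, lev 3).
Iteration 4: join on id=1 -> photos (id 1, parent_id=NULL, lev 4).
Iteration 5: parent_id is NULL; no match; recursion stops.

3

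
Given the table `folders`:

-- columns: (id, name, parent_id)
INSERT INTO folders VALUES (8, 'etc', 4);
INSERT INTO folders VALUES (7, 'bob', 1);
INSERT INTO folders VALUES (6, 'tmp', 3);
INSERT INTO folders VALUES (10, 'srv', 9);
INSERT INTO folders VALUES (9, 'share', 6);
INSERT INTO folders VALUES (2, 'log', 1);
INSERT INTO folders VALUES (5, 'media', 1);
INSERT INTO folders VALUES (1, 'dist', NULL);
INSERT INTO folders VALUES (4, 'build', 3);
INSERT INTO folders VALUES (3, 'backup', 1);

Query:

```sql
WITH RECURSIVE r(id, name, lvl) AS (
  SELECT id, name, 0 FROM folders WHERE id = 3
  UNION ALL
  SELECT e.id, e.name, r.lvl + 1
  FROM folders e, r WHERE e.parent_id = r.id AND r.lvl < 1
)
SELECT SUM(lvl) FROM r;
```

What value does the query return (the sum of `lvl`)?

2

Base: id=3 (backup) at lvl 0.
Iteration 1: rows with parent_id in {3} -> build (id 4, lvl 1), tmp (id 6, lvl 1).
Iteration 2: lvl < 1 fails for all current rows; recursion stops.
SUM(lvl) = 0 + 1 + 1 = 2.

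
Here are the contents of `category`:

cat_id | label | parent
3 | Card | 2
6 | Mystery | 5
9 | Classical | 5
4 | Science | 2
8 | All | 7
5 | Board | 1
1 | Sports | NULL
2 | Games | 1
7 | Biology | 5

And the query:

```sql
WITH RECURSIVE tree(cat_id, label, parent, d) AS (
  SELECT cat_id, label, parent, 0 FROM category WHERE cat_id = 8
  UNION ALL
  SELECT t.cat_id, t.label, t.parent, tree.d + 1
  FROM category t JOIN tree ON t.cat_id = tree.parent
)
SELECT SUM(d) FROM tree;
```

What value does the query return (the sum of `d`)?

Base: cat_id=8 (All), parent=7, d 0.
Iteration 1: join on cat_id=7 -> Biology (id 7, parent=5, d 1).
Iteration 2: join on cat_id=5 -> Board (id 5, parent=1, d 2).
Iteration 3: join on cat_id=1 -> Sports (id 1, parent=NULL, d 3).
Iteration 4: parent is NULL; no match; recursion stops.
SUM(d) = 0 + 1 + 2 + 3 = 6.

6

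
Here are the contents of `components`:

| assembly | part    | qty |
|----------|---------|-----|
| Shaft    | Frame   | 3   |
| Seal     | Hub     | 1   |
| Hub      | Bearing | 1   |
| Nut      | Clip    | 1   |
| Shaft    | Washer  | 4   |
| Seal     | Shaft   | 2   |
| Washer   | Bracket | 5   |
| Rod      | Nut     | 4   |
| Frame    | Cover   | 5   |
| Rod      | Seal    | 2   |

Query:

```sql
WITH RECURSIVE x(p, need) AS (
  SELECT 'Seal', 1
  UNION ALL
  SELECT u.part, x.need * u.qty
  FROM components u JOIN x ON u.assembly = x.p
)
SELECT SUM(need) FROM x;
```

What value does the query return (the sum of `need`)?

89

Base: (Seal, need=1).
Iteration 1: components of {Seal} -> Hub = 1*1 = 1, Shaft = 1*2 = 2.
Iteration 2: components of {Hub,Shaft} -> Bearing = 1*1 = 1, Frame = 2*3 = 6, Washer = 2*4 = 8.
Iteration 3: components of {Bearing,Frame,Washer} -> Bracket = 8*5 = 40, Cover = 6*5 = 30.
Iteration 4: no further components; recursion stops.
SUM(need) = 1 + 1 + 2 + 1 + 6 + 8 + 30 + 40 = 89.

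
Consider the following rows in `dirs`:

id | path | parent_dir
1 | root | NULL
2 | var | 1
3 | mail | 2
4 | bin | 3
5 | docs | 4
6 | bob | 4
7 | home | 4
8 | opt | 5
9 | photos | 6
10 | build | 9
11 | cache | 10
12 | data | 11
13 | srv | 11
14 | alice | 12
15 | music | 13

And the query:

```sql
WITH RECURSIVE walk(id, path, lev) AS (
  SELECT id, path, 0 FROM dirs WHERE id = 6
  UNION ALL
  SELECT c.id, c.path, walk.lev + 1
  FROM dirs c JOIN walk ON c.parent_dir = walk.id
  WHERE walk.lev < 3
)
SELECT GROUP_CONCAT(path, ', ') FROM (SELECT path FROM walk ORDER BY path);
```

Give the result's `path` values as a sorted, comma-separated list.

Base: id=6 (bob) at lev 0.
Iteration 1: rows with parent_dir in {6} -> photos (id 9, lev 1).
Iteration 2: rows with parent_dir in {9} -> build (id 10, lev 2).
Iteration 3: rows with parent_dir in {10} -> cache (id 11, lev 3).
Iteration 4: lev < 3 fails for all current rows; recursion stops.

bob, build, cache, photos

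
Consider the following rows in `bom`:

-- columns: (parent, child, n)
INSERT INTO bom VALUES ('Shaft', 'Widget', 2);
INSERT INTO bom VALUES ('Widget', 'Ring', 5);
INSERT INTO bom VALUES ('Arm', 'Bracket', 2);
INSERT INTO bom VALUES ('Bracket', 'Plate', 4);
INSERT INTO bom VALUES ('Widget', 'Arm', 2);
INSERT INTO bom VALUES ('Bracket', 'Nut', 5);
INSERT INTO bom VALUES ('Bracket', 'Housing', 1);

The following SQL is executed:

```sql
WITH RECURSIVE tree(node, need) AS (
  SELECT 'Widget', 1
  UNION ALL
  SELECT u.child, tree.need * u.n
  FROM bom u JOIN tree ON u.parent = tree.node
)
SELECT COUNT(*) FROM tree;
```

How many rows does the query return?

7

Base: (Widget, need=1).
Iteration 1: components of {Widget} -> Arm = 1*2 = 2, Ring = 1*5 = 5.
Iteration 2: components of {Arm,Ring} -> Bracket = 2*2 = 4.
Iteration 3: components of {Bracket} -> Housing = 4*1 = 4, Nut = 4*5 = 20, Plate = 4*4 = 16.
Iteration 4: no further components; recursion stops.
Total rows emitted: 7.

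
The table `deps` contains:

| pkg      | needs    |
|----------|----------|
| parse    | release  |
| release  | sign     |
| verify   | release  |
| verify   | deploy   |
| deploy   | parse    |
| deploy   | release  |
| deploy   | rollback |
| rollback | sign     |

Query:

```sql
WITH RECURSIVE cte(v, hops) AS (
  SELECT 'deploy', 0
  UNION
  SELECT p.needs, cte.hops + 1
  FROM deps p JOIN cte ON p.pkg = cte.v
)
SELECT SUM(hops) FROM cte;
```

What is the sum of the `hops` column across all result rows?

Base: (deploy, hops=0).
Iteration 1: edges from {deploy} -> (parse, hops=1), (release, hops=1), (rollback, hops=1).
Iteration 2: edges from {parse,release,rollback} -> (release, hops=2), (sign, hops=2). [UNION drops 1 duplicate row(s)]
Iteration 3: edges from {release,sign} -> (sign, hops=3).
Iteration 4: no outgoing edges from {sign}; recursion stops.
SUM(hops) = 0 + 1 + 1 + 1 + 2 + 2 + 3 = 10.

10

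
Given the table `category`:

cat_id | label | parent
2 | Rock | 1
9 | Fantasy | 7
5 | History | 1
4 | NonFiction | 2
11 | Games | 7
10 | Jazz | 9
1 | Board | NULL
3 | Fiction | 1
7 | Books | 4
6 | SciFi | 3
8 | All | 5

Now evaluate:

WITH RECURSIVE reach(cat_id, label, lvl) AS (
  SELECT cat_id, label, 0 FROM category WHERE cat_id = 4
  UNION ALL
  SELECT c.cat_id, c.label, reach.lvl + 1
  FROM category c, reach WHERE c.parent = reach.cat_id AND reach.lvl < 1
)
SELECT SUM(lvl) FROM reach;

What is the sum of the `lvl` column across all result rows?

Base: cat_id=4 (NonFiction) at lvl 0.
Iteration 1: rows with parent in {4} -> Books (id 7, lvl 1).
Iteration 2: lvl < 1 fails for all current rows; recursion stops.
SUM(lvl) = 0 + 1 = 1.

1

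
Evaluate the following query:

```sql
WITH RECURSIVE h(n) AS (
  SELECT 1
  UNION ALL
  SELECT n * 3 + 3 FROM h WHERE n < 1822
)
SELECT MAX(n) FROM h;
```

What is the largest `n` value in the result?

5466

Base: n=1.
Iteration 1: 1 < 1822 holds -> n = 1 * 3 + 3 = 6.
Iteration 2: 6 < 1822 holds -> n = 6 * 3 + 3 = 21.
Iteration 3: 21 < 1822 holds -> n = 21 * 3 + 3 = 66.
Iteration 4: 66 < 1822 holds -> n = 66 * 3 + 3 = 201.
Iteration 5: 201 < 1822 holds -> n = 201 * 3 + 3 = 606.
Iteration 6: 606 < 1822 holds -> n = 606 * 3 + 3 = 1821.
Iteration 7: 1821 < 1822 holds -> n = 1821 * 3 + 3 = 5466.
Iteration 8: 5466 < 1822 fails; recursion stops.
n values: 1, 6, 21, 66, 201, 606, 1821, 5466; the maximum is 5466.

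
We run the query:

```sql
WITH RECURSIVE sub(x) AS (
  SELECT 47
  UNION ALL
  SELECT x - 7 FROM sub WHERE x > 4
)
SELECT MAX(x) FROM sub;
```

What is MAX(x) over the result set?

47

Base: x=47.
Iteration 1: 47 > 4 holds -> x = 47 - 7 = 40.
Iteration 2: 40 > 4 holds -> x = 40 - 7 = 33.
Iteration 3: 33 > 4 holds -> x = 33 - 7 = 26.
Iteration 4: 26 > 4 holds -> x = 26 - 7 = 19.
Iteration 5: 19 > 4 holds -> x = 19 - 7 = 12.
Iteration 6: 12 > 4 holds -> x = 12 - 7 = 5.
Iteration 7: 5 > 4 holds -> x = 5 - 7 = -2.
Iteration 8: -2 > 4 fails; recursion stops.
x values: 47, 40, 33, 26, 19, 12, 5, -2; the maximum is 47.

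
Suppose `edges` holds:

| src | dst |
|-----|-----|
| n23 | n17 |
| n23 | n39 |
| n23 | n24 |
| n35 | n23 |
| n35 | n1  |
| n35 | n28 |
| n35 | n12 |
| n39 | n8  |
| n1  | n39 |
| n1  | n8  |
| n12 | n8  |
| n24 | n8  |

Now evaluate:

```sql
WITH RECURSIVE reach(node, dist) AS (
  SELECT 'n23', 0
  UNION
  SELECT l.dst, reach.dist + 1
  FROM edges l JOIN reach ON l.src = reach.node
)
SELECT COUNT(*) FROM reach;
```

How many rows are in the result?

Base: (n23, dist=0).
Iteration 1: edges from {n23} -> (n17, dist=1), (n24, dist=1), (n39, dist=1).
Iteration 2: edges from {n17,n24,n39} -> (n8, dist=2). [UNION drops 1 duplicate row(s)]
Iteration 3: no outgoing edges from {n8}; recursion stops.
Total rows emitted: 5.

5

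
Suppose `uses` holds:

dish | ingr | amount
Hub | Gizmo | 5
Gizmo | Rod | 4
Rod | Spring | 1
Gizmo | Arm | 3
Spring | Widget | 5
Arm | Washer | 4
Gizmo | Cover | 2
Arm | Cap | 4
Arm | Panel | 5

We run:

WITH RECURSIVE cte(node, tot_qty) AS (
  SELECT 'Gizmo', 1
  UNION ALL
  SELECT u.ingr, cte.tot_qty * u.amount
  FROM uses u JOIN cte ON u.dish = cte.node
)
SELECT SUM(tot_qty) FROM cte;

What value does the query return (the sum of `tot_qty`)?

Base: (Gizmo, tot_qty=1).
Iteration 1: components of {Gizmo} -> Arm = 1*3 = 3, Cover = 1*2 = 2, Rod = 1*4 = 4.
Iteration 2: components of {Arm,Cover,Rod} -> Cap = 3*4 = 12, Panel = 3*5 = 15, Spring = 4*1 = 4, Washer = 3*4 = 12.
Iteration 3: components of {Cap,Panel,Spring,Washer} -> Widget = 4*5 = 20.
Iteration 4: no further components; recursion stops.
SUM(tot_qty) = 1 + 4 + 3 + 2 + 4 + 12 + 12 + 15 + 20 = 73.

73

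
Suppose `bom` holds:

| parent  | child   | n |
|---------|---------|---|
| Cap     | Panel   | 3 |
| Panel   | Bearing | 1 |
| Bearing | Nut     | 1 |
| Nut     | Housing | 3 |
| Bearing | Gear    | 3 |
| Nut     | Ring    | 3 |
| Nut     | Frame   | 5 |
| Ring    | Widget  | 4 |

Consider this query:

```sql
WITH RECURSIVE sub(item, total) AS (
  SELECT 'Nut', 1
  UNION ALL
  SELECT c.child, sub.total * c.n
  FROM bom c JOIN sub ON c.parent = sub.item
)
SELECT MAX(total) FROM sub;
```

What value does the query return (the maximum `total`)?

Base: (Nut, total=1).
Iteration 1: components of {Nut} -> Frame = 1*5 = 5, Housing = 1*3 = 3, Ring = 1*3 = 3.
Iteration 2: components of {Frame,Housing,Ring} -> Widget = 3*4 = 12.
Iteration 3: no further components; recursion stops.
total values: 1, 3, 3, 5, 12; the maximum is 12.

12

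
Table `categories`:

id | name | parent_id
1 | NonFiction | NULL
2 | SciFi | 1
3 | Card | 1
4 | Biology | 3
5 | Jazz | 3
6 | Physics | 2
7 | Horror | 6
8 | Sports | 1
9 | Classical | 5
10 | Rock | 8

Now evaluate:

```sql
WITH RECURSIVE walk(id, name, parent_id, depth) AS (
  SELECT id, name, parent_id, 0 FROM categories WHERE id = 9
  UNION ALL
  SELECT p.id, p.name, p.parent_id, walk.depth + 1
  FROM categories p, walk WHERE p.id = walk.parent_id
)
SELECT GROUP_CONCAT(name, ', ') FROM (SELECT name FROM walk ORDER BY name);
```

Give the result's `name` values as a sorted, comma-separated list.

Base: id=9 (Classical), parent_id=5, depth 0.
Iteration 1: join on id=5 -> Jazz (id 5, parent_id=3, depth 1).
Iteration 2: join on id=3 -> Card (id 3, parent_id=1, depth 2).
Iteration 3: join on id=1 -> NonFiction (id 1, parent_id=NULL, depth 3).
Iteration 4: parent_id is NULL; no match; recursion stops.

Card, Classical, Jazz, NonFiction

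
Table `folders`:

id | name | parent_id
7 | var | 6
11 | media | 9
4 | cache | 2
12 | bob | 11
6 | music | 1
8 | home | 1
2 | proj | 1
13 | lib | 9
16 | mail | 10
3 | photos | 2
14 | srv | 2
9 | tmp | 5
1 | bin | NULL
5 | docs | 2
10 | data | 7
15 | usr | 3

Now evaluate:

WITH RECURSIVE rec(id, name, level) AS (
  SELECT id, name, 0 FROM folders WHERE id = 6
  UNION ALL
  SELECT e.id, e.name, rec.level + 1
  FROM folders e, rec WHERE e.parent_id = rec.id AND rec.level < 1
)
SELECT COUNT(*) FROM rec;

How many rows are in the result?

Base: id=6 (music) at level 0.
Iteration 1: rows with parent_id in {6} -> var (id 7, level 1).
Iteration 2: level < 1 fails for all current rows; recursion stops.
Total rows emitted: 2.

2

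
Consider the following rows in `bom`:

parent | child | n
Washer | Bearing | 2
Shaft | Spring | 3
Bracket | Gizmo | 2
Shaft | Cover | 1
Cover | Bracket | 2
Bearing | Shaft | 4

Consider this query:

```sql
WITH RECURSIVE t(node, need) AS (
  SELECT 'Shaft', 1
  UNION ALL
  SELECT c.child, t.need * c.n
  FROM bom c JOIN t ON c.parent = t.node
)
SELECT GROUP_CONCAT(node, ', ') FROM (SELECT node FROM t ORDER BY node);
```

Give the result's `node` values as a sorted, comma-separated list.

Bracket, Cover, Gizmo, Shaft, Spring

Base: (Shaft, need=1).
Iteration 1: components of {Shaft} -> Cover = 1*1 = 1, Spring = 1*3 = 3.
Iteration 2: components of {Cover,Spring} -> Bracket = 1*2 = 2.
Iteration 3: components of {Bracket} -> Gizmo = 2*2 = 4.
Iteration 4: no further components; recursion stops.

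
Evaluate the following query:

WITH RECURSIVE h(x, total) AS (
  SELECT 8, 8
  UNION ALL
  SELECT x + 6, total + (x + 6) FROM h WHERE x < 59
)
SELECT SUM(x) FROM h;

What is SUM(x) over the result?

Base: x=8, total=8.
Iteration 1: 8 < 59 holds -> x = 8 + 6 = 14, total = 8 + 14 = 22.
Iteration 2: 14 < 59 holds -> x = 14 + 6 = 20, total = 22 + 20 = 42.
Iteration 3: 20 < 59 holds -> x = 20 + 6 = 26, total = 42 + 26 = 68.
Iteration 4: 26 < 59 holds -> x = 26 + 6 = 32, total = 68 + 32 = 100.
Iteration 5: 32 < 59 holds -> x = 32 + 6 = 38, total = 100 + 38 = 138.
Iteration 6: 38 < 59 holds -> x = 38 + 6 = 44, total = 138 + 44 = 182.
Iteration 7: 44 < 59 holds -> x = 44 + 6 = 50, total = 182 + 50 = 232.
Iteration 8: 50 < 59 holds -> x = 50 + 6 = 56, total = 232 + 56 = 288.
Iteration 9: 56 < 59 holds -> x = 56 + 6 = 62, total = 288 + 62 = 350.
Iteration 10: 62 < 59 fails; recursion stops.
SUM(x) = 8 + 14 + 20 + 26 + 32 + 38 + 44 + 50 + 56 + 62 = 350.

350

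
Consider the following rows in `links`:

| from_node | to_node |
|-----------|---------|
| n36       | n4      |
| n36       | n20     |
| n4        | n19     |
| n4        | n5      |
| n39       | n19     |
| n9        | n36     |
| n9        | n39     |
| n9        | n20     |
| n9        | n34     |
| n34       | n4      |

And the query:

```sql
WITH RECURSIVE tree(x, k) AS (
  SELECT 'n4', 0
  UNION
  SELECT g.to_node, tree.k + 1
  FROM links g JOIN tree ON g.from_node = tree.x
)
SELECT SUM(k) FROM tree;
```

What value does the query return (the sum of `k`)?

Base: (n4, k=0).
Iteration 1: edges from {n4} -> (n19, k=1), (n5, k=1).
Iteration 2: no outgoing edges from {n19,n5}; recursion stops.
SUM(k) = 0 + 1 + 1 = 2.

2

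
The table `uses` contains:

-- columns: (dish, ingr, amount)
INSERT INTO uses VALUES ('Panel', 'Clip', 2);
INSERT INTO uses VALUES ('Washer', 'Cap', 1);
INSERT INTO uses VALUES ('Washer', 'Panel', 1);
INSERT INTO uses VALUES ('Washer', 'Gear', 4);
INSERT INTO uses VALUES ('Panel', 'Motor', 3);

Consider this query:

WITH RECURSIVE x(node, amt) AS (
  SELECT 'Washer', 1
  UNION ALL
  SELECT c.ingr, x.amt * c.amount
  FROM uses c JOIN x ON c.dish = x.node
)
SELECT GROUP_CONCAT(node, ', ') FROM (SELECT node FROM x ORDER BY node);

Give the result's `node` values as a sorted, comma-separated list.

Cap, Clip, Gear, Motor, Panel, Washer

Base: (Washer, amt=1).
Iteration 1: components of {Washer} -> Cap = 1*1 = 1, Gear = 1*4 = 4, Panel = 1*1 = 1.
Iteration 2: components of {Cap,Gear,Panel} -> Clip = 1*2 = 2, Motor = 1*3 = 3.
Iteration 3: no further components; recursion stops.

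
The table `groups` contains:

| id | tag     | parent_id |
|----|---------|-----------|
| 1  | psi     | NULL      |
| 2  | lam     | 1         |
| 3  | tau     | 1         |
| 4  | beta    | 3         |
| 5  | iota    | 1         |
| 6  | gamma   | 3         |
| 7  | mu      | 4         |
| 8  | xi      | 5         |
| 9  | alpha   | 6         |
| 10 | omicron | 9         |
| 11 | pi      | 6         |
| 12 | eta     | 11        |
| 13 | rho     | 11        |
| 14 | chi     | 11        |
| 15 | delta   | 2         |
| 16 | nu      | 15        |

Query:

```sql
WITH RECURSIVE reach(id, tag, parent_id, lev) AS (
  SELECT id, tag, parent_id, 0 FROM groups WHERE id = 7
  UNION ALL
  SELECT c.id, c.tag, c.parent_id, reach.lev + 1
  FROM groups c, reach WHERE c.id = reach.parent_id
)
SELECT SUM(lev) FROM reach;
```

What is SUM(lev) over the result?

Base: id=7 (mu), parent_id=4, lev 0.
Iteration 1: join on id=4 -> beta (id 4, parent_id=3, lev 1).
Iteration 2: join on id=3 -> tau (id 3, parent_id=1, lev 2).
Iteration 3: join on id=1 -> psi (id 1, parent_id=NULL, lev 3).
Iteration 4: parent_id is NULL; no match; recursion stops.
SUM(lev) = 0 + 1 + 2 + 3 = 6.

6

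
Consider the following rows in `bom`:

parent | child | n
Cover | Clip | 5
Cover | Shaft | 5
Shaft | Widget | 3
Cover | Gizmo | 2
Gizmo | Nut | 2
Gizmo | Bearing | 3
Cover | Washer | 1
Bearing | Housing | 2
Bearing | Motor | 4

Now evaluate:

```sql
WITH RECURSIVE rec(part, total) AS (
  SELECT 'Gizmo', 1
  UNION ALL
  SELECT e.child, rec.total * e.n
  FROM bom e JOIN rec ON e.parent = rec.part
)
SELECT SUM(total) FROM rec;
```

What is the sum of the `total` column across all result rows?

24

Base: (Gizmo, total=1).
Iteration 1: components of {Gizmo} -> Bearing = 1*3 = 3, Nut = 1*2 = 2.
Iteration 2: components of {Bearing,Nut} -> Housing = 3*2 = 6, Motor = 3*4 = 12.
Iteration 3: no further components; recursion stops.
SUM(total) = 1 + 2 + 3 + 6 + 12 = 24.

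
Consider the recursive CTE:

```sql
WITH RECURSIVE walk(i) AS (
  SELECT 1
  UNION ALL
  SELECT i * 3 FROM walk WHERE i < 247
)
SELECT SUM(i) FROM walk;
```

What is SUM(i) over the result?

Base: i=1.
Iteration 1: 1 < 247 holds -> i = 1 * 3 = 3.
Iteration 2: 3 < 247 holds -> i = 3 * 3 = 9.
Iteration 3: 9 < 247 holds -> i = 9 * 3 = 27.
Iteration 4: 27 < 247 holds -> i = 27 * 3 = 81.
Iteration 5: 81 < 247 holds -> i = 81 * 3 = 243.
Iteration 6: 243 < 247 holds -> i = 243 * 3 = 729.
Iteration 7: 729 < 247 fails; recursion stops.
SUM(i) = 1 + 3 + 9 + 27 + 81 + 243 + 729 = 1093.

1093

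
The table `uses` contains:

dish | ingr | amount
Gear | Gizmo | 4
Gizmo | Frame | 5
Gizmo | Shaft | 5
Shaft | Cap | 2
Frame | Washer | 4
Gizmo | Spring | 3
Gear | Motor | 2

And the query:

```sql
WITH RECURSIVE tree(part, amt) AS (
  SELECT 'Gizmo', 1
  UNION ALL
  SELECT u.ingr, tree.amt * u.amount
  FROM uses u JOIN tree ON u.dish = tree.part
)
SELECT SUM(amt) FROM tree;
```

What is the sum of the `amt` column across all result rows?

44

Base: (Gizmo, amt=1).
Iteration 1: components of {Gizmo} -> Frame = 1*5 = 5, Shaft = 1*5 = 5, Spring = 1*3 = 3.
Iteration 2: components of {Frame,Shaft,Spring} -> Cap = 5*2 = 10, Washer = 5*4 = 20.
Iteration 3: no further components; recursion stops.
SUM(amt) = 1 + 5 + 5 + 3 + 20 + 10 = 44.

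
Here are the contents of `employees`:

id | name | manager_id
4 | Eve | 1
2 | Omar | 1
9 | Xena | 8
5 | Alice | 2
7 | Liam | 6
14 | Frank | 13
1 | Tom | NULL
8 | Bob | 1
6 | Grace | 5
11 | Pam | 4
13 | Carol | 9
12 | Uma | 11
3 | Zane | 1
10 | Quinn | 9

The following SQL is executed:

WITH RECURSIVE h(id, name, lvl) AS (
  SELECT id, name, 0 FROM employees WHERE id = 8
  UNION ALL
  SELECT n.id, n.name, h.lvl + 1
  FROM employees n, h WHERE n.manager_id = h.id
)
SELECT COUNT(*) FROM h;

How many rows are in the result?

5

Base: id=8 (Bob) at lvl 0.
Iteration 1: rows with manager_id in {8} -> Xena (id 9, lvl 1).
Iteration 2: rows with manager_id in {9} -> Quinn (id 10, lvl 2), Carol (id 13, lvl 2).
Iteration 3: rows with manager_id in {10,13} -> Frank (id 14, lvl 3).
Iteration 4: no rows with manager_id in {14}; recursion stops.
Total rows emitted: 5.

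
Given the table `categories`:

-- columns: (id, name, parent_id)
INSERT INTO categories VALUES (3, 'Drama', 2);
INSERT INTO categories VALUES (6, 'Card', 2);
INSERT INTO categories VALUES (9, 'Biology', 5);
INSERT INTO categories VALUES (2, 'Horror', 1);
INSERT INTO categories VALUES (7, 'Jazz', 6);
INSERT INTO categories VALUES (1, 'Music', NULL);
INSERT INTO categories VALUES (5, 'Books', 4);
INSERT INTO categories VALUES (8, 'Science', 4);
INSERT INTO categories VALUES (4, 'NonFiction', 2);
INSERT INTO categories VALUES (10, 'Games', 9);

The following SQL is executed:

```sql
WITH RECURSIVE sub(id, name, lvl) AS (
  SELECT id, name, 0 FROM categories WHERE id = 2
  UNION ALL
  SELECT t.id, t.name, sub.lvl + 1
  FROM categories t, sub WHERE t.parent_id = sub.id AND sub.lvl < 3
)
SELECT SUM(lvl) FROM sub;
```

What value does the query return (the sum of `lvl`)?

Base: id=2 (Horror) at lvl 0.
Iteration 1: rows with parent_id in {2} -> Drama (id 3, lvl 1), NonFiction (id 4, lvl 1), Card (id 6, lvl 1).
Iteration 2: rows with parent_id in {3,4,6} -> Books (id 5, lvl 2), Jazz (id 7, lvl 2), Science (id 8, lvl 2).
Iteration 3: rows with parent_id in {5,7,8} -> Biology (id 9, lvl 3).
Iteration 4: lvl < 3 fails for all current rows; recursion stops.
SUM(lvl) = 0 + 1 + 1 + 1 + 2 + 2 + 2 + 3 = 12.

12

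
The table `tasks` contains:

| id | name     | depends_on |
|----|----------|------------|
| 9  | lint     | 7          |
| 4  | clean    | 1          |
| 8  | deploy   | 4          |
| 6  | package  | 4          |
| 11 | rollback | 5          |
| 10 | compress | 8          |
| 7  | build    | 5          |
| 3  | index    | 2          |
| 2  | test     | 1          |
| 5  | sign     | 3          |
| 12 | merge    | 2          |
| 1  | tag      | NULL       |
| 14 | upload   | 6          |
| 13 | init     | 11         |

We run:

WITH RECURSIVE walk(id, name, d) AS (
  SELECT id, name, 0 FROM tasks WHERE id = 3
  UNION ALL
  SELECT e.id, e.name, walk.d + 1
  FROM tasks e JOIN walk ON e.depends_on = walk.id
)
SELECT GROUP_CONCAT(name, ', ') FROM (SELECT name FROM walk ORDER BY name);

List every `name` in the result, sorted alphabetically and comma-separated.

build, index, init, lint, rollback, sign

Base: id=3 (index) at d 0.
Iteration 1: rows with depends_on in {3} -> sign (id 5, d 1).
Iteration 2: rows with depends_on in {5} -> build (id 7, d 2), rollback (id 11, d 2).
Iteration 3: rows with depends_on in {7,11} -> lint (id 9, d 3), init (id 13, d 3).
Iteration 4: no rows with depends_on in {9,13}; recursion stops.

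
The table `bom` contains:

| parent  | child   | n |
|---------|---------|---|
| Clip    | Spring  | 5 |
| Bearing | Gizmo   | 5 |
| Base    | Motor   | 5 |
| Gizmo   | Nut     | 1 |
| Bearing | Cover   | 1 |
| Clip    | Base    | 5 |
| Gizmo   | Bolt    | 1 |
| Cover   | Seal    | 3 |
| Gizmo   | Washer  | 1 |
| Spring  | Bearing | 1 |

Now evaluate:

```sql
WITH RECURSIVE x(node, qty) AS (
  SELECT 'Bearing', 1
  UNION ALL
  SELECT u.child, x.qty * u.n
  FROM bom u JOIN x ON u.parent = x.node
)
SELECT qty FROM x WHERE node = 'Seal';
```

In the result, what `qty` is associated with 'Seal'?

Base: (Bearing, qty=1).
Iteration 1: components of {Bearing} -> Cover = 1*1 = 1, Gizmo = 1*5 = 5.
Iteration 2: components of {Cover,Gizmo} -> Bolt = 5*1 = 5, Nut = 5*1 = 5, Seal = 1*3 = 3, Washer = 5*1 = 5.
Iteration 3: no further components; recursion stops.

3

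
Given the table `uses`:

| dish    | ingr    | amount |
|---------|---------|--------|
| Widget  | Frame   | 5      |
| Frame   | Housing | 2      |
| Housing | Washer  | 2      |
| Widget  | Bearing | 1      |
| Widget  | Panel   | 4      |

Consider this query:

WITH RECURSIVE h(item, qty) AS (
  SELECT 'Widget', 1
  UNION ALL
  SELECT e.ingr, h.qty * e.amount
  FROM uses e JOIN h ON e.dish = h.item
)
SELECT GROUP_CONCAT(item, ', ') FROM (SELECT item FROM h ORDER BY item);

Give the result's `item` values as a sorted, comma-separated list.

Base: (Widget, qty=1).
Iteration 1: components of {Widget} -> Bearing = 1*1 = 1, Frame = 1*5 = 5, Panel = 1*4 = 4.
Iteration 2: components of {Bearing,Frame,Panel} -> Housing = 5*2 = 10.
Iteration 3: components of {Housing} -> Washer = 10*2 = 20.
Iteration 4: no further components; recursion stops.

Bearing, Frame, Housing, Panel, Washer, Widget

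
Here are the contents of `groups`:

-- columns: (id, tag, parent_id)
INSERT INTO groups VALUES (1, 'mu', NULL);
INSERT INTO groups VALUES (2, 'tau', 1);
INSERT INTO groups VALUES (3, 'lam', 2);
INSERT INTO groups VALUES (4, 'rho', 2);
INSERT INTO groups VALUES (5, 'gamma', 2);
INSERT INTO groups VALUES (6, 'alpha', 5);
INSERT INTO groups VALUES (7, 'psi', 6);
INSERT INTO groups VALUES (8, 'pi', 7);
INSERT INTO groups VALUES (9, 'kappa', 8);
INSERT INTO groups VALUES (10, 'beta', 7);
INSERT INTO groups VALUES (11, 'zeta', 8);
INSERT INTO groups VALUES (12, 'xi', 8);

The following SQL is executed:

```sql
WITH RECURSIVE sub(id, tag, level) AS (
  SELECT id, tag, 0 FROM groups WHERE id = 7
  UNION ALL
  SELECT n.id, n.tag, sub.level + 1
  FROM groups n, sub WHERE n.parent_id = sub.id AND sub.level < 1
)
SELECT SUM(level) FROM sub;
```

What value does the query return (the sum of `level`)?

2

Base: id=7 (psi) at level 0.
Iteration 1: rows with parent_id in {7} -> pi (id 8, level 1), beta (id 10, level 1).
Iteration 2: level < 1 fails for all current rows; recursion stops.
SUM(level) = 0 + 1 + 1 = 2.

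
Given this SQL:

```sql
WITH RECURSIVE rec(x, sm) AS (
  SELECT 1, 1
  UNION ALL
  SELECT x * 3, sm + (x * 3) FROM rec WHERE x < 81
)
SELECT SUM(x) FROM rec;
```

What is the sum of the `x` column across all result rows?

121

Base: x=1, sm=1.
Iteration 1: 1 < 81 holds -> x = 1 * 3 = 3, sm = 1 + 3 = 4.
Iteration 2: 3 < 81 holds -> x = 3 * 3 = 9, sm = 4 + 9 = 13.
Iteration 3: 9 < 81 holds -> x = 9 * 3 = 27, sm = 13 + 27 = 40.
Iteration 4: 27 < 81 holds -> x = 27 * 3 = 81, sm = 40 + 81 = 121.
Iteration 5: 81 < 81 fails; recursion stops.
SUM(x) = 1 + 3 + 9 + 27 + 81 = 121.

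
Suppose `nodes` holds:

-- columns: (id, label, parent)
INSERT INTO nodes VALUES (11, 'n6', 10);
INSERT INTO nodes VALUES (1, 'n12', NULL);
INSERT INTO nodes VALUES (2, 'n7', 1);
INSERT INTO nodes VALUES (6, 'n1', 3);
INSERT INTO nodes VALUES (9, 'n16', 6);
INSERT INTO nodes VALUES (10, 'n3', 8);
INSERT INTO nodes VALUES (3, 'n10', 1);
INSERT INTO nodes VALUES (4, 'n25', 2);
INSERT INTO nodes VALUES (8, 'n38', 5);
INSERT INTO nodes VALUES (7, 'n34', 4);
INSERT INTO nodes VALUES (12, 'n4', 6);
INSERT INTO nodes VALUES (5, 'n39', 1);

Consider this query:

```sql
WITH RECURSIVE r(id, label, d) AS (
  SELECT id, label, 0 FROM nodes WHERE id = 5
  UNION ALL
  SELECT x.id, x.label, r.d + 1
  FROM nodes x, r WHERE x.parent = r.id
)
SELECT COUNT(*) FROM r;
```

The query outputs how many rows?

Base: id=5 (n39) at d 0.
Iteration 1: rows with parent in {5} -> n38 (id 8, d 1).
Iteration 2: rows with parent in {8} -> n3 (id 10, d 2).
Iteration 3: rows with parent in {10} -> n6 (id 11, d 3).
Iteration 4: no rows with parent in {11}; recursion stops.
Total rows emitted: 4.

4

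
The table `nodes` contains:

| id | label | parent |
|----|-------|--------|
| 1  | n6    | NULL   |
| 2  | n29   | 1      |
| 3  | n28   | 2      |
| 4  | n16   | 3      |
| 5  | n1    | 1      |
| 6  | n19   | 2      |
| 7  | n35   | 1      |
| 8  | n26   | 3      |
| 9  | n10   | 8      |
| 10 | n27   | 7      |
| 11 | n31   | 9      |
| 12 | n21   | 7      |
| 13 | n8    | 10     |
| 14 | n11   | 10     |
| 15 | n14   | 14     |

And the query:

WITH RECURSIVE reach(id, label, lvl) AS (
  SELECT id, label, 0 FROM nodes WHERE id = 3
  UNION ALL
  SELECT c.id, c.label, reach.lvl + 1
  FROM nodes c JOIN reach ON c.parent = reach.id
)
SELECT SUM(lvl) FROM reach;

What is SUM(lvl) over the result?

Base: id=3 (n28) at lvl 0.
Iteration 1: rows with parent in {3} -> n16 (id 4, lvl 1), n26 (id 8, lvl 1).
Iteration 2: rows with parent in {4,8} -> n10 (id 9, lvl 2).
Iteration 3: rows with parent in {9} -> n31 (id 11, lvl 3).
Iteration 4: no rows with parent in {11}; recursion stops.
SUM(lvl) = 0 + 1 + 1 + 2 + 3 = 7.

7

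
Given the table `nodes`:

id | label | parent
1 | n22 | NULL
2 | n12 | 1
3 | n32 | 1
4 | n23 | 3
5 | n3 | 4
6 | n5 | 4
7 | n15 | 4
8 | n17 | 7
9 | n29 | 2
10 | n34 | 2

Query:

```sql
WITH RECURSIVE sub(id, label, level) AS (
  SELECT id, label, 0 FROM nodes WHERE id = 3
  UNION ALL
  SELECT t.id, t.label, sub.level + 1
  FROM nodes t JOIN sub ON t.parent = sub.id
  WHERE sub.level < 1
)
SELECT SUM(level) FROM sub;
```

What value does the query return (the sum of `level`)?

1

Base: id=3 (n32) at level 0.
Iteration 1: rows with parent in {3} -> n23 (id 4, level 1).
Iteration 2: level < 1 fails for all current rows; recursion stops.
SUM(level) = 0 + 1 = 1.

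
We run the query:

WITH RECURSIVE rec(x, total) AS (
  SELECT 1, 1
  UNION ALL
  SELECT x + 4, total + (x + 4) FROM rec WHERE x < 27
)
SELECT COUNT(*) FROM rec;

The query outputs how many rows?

8

Base: x=1, total=1.
Iteration 1: 1 < 27 holds -> x = 1 + 4 = 5, total = 1 + 5 = 6.
Iteration 2: 5 < 27 holds -> x = 5 + 4 = 9, total = 6 + 9 = 15.
Iteration 3: 9 < 27 holds -> x = 9 + 4 = 13, total = 15 + 13 = 28.
Iteration 4: 13 < 27 holds -> x = 13 + 4 = 17, total = 28 + 17 = 45.
Iteration 5: 17 < 27 holds -> x = 17 + 4 = 21, total = 45 + 21 = 66.
Iteration 6: 21 < 27 holds -> x = 21 + 4 = 25, total = 66 + 25 = 91.
Iteration 7: 25 < 27 holds -> x = 25 + 4 = 29, total = 91 + 29 = 120.
Iteration 8: 29 < 27 fails; recursion stops.
Total rows emitted: 8.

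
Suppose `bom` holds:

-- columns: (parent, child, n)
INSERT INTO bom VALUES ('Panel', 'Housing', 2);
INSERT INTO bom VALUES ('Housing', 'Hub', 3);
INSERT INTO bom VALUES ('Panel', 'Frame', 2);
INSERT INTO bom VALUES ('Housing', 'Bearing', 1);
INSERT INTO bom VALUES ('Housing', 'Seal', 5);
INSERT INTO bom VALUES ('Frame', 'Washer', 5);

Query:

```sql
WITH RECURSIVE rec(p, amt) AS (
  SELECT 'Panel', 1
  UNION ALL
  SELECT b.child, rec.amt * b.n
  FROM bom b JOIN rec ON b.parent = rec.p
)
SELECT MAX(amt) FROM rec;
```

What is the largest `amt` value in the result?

Base: (Panel, amt=1).
Iteration 1: components of {Panel} -> Frame = 1*2 = 2, Housing = 1*2 = 2.
Iteration 2: components of {Frame,Housing} -> Bearing = 2*1 = 2, Hub = 2*3 = 6, Seal = 2*5 = 10, Washer = 2*5 = 10.
Iteration 3: no further components; recursion stops.
amt values: 1, 2, 2, 6, 2, 10, 10; the maximum is 10.

10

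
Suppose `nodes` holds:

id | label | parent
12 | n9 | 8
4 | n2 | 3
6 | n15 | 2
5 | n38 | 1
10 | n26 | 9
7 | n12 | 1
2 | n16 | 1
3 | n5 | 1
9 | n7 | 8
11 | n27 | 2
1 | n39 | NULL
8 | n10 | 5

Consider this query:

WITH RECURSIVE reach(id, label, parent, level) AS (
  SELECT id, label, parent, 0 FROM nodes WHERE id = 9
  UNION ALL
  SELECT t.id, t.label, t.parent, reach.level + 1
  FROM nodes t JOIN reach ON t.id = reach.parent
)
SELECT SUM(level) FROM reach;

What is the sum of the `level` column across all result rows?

6

Base: id=9 (n7), parent=8, level 0.
Iteration 1: join on id=8 -> n10 (id 8, parent=5, level 1).
Iteration 2: join on id=5 -> n38 (id 5, parent=1, level 2).
Iteration 3: join on id=1 -> n39 (id 1, parent=NULL, level 3).
Iteration 4: parent is NULL; no match; recursion stops.
SUM(level) = 0 + 1 + 2 + 3 = 6.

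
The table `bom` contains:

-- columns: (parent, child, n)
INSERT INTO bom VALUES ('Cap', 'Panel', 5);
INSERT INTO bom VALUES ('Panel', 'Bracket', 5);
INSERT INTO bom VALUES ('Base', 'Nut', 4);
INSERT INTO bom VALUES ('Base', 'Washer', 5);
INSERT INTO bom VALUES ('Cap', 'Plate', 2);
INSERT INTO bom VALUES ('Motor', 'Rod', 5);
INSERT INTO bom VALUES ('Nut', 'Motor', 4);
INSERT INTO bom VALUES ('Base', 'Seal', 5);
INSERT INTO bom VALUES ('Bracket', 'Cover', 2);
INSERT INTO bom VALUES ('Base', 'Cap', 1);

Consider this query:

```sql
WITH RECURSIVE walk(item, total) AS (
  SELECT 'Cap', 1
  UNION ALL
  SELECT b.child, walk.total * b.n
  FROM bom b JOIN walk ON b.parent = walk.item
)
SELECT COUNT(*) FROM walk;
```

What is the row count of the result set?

5

Base: (Cap, total=1).
Iteration 1: components of {Cap} -> Panel = 1*5 = 5, Plate = 1*2 = 2.
Iteration 2: components of {Panel,Plate} -> Bracket = 5*5 = 25.
Iteration 3: components of {Bracket} -> Cover = 25*2 = 50.
Iteration 4: no further components; recursion stops.
Total rows emitted: 5.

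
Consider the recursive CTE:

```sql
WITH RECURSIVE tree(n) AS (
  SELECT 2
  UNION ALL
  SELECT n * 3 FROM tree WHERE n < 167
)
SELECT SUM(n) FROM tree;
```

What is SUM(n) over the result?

728

Base: n=2.
Iteration 1: 2 < 167 holds -> n = 2 * 3 = 6.
Iteration 2: 6 < 167 holds -> n = 6 * 3 = 18.
Iteration 3: 18 < 167 holds -> n = 18 * 3 = 54.
Iteration 4: 54 < 167 holds -> n = 54 * 3 = 162.
Iteration 5: 162 < 167 holds -> n = 162 * 3 = 486.
Iteration 6: 486 < 167 fails; recursion stops.
SUM(n) = 2 + 6 + 18 + 54 + 162 + 486 = 728.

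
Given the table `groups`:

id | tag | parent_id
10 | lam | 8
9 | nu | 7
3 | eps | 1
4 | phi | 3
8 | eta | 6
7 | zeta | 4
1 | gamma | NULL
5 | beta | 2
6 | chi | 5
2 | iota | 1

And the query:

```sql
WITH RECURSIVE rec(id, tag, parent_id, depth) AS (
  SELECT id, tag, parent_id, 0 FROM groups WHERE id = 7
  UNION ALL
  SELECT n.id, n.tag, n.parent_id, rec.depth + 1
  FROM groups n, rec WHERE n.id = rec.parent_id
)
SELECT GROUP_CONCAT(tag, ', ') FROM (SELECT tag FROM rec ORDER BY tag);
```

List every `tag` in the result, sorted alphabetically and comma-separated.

Base: id=7 (zeta), parent_id=4, depth 0.
Iteration 1: join on id=4 -> phi (id 4, parent_id=3, depth 1).
Iteration 2: join on id=3 -> eps (id 3, parent_id=1, depth 2).
Iteration 3: join on id=1 -> gamma (id 1, parent_id=NULL, depth 3).
Iteration 4: parent_id is NULL; no match; recursion stops.

eps, gamma, phi, zeta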